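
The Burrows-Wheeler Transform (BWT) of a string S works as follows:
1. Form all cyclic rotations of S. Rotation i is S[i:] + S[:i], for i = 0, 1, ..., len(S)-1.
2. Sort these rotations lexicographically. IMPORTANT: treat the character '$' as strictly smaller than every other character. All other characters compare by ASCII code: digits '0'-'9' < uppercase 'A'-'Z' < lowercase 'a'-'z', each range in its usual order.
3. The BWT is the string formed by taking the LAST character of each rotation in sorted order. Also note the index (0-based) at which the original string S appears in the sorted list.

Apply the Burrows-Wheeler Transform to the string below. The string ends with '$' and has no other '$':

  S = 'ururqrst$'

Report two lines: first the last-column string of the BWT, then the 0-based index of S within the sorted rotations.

Answer: truqursr$
8

Derivation:
All 9 rotations (rotation i = S[i:]+S[:i]):
  rot[0] = ururqrst$
  rot[1] = rurqrst$u
  rot[2] = urqrst$ur
  rot[3] = rqrst$uru
  rot[4] = qrst$urur
  rot[5] = rst$ururq
  rot[6] = st$ururqr
  rot[7] = t$ururqrs
  rot[8] = $ururqrst
Sorted (with $ < everything):
  sorted[0] = $ururqrst  (last char: 't')
  sorted[1] = qrst$urur  (last char: 'r')
  sorted[2] = rqrst$uru  (last char: 'u')
  sorted[3] = rst$ururq  (last char: 'q')
  sorted[4] = rurqrst$u  (last char: 'u')
  sorted[5] = st$ururqr  (last char: 'r')
  sorted[6] = t$ururqrs  (last char: 's')
  sorted[7] = urqrst$ur  (last char: 'r')
  sorted[8] = ururqrst$  (last char: '$')
Last column: truqursr$
Original string S is at sorted index 8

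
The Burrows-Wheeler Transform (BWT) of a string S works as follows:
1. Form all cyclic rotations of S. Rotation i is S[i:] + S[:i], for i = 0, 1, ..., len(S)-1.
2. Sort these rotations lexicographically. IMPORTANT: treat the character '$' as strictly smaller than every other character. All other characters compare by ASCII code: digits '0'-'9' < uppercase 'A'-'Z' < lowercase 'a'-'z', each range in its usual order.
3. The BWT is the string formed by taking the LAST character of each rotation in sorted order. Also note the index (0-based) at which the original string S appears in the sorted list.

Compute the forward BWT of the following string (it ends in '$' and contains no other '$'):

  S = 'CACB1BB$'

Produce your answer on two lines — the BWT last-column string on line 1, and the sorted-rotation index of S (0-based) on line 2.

All 8 rotations (rotation i = S[i:]+S[:i]):
  rot[0] = CACB1BB$
  rot[1] = ACB1BB$C
  rot[2] = CB1BB$CA
  rot[3] = B1BB$CAC
  rot[4] = 1BB$CACB
  rot[5] = BB$CACB1
  rot[6] = B$CACB1B
  rot[7] = $CACB1BB
Sorted (with $ < everything):
  sorted[0] = $CACB1BB  (last char: 'B')
  sorted[1] = 1BB$CACB  (last char: 'B')
  sorted[2] = ACB1BB$C  (last char: 'C')
  sorted[3] = B$CACB1B  (last char: 'B')
  sorted[4] = B1BB$CAC  (last char: 'C')
  sorted[5] = BB$CACB1  (last char: '1')
  sorted[6] = CACB1BB$  (last char: '$')
  sorted[7] = CB1BB$CA  (last char: 'A')
Last column: BBCBC1$A
Original string S is at sorted index 6

Answer: BBCBC1$A
6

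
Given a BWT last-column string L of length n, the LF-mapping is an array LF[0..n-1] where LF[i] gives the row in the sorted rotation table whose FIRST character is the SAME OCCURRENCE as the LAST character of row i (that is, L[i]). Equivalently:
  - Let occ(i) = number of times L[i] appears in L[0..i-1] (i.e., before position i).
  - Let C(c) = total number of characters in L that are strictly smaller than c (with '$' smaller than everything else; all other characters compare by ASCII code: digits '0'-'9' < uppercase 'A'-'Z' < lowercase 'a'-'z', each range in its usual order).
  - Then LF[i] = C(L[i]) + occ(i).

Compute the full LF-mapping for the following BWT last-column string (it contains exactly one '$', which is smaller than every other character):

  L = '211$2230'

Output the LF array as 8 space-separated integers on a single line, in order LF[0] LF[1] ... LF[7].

Answer: 4 2 3 0 5 6 7 1

Derivation:
Char counts: '$':1, '0':1, '1':2, '2':3, '3':1
C (first-col start): C('$')=0, C('0')=1, C('1')=2, C('2')=4, C('3')=7
L[0]='2': occ=0, LF[0]=C('2')+0=4+0=4
L[1]='1': occ=0, LF[1]=C('1')+0=2+0=2
L[2]='1': occ=1, LF[2]=C('1')+1=2+1=3
L[3]='$': occ=0, LF[3]=C('$')+0=0+0=0
L[4]='2': occ=1, LF[4]=C('2')+1=4+1=5
L[5]='2': occ=2, LF[5]=C('2')+2=4+2=6
L[6]='3': occ=0, LF[6]=C('3')+0=7+0=7
L[7]='0': occ=0, LF[7]=C('0')+0=1+0=1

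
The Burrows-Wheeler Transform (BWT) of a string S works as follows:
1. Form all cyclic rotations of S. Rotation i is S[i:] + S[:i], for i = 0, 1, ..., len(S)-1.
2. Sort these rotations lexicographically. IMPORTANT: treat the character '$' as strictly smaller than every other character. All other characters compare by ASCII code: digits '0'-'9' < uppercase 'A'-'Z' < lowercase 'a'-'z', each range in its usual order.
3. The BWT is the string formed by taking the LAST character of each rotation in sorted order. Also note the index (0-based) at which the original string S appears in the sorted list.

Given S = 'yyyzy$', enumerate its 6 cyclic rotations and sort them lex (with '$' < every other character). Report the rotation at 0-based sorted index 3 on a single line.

Answer: yyzy$y

Derivation:
All 6 rotations (rotation i = S[i:]+S[:i]):
  rot[0] = yyyzy$
  rot[1] = yyzy$y
  rot[2] = yzy$yy
  rot[3] = zy$yyy
  rot[4] = y$yyyz
  rot[5] = $yyyzy
Sorted (with $ < everything):
  sorted[0] = $yyyzy
  sorted[1] = y$yyyz
  sorted[2] = yyyzy$
  sorted[3] = yyzy$y
  sorted[4] = yzy$yy
  sorted[5] = zy$yyy
sorted[3] = yyzy$y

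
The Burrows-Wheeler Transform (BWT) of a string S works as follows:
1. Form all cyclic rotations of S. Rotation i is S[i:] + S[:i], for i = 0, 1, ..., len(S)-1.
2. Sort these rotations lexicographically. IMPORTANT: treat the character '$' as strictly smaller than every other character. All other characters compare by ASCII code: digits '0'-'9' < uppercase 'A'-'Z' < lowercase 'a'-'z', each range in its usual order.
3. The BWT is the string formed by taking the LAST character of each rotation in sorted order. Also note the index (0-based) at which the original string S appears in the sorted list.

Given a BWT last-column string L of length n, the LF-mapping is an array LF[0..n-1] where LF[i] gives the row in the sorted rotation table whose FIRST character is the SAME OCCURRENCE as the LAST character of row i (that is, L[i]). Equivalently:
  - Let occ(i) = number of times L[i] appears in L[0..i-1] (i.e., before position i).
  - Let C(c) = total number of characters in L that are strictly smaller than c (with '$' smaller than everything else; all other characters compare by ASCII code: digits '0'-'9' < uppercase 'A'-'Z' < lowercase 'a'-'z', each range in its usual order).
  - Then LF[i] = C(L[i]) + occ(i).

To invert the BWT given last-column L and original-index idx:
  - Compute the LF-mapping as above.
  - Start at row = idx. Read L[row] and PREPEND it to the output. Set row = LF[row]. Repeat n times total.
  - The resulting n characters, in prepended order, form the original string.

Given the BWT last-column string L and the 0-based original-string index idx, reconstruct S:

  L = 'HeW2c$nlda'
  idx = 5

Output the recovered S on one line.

LF mapping: 2 7 3 1 5 0 9 8 6 4
Walk LF starting at row 5, prepending L[row]:
  step 1: row=5, L[5]='$', prepend. Next row=LF[5]=0
  step 2: row=0, L[0]='H', prepend. Next row=LF[0]=2
  step 3: row=2, L[2]='W', prepend. Next row=LF[2]=3
  step 4: row=3, L[3]='2', prepend. Next row=LF[3]=1
  step 5: row=1, L[1]='e', prepend. Next row=LF[1]=7
  step 6: row=7, L[7]='l', prepend. Next row=LF[7]=8
  step 7: row=8, L[8]='d', prepend. Next row=LF[8]=6
  step 8: row=6, L[6]='n', prepend. Next row=LF[6]=9
  step 9: row=9, L[9]='a', prepend. Next row=LF[9]=4
  step 10: row=4, L[4]='c', prepend. Next row=LF[4]=5
Reversed output: candle2WH$

Answer: candle2WH$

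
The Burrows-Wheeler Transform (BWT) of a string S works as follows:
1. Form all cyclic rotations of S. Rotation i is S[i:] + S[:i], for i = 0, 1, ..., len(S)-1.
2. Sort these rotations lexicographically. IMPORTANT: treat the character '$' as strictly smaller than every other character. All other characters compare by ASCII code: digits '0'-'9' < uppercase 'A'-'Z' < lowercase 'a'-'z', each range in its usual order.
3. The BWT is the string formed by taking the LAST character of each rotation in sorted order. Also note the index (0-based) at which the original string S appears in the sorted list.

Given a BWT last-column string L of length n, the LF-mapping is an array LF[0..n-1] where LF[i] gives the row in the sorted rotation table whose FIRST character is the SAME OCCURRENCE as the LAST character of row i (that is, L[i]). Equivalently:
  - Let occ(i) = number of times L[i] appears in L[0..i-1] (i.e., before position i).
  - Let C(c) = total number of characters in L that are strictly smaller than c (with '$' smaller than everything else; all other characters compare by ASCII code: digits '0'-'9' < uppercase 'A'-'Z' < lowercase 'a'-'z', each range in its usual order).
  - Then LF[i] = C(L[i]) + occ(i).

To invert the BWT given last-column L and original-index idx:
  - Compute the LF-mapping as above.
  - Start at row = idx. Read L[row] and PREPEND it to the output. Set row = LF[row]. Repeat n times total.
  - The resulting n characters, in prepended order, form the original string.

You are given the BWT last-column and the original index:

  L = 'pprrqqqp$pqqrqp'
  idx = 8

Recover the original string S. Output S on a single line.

Answer: qqpqqqrpqprrpp$

Derivation:
LF mapping: 1 2 12 13 6 7 8 3 0 4 9 10 14 11 5
Walk LF starting at row 8, prepending L[row]:
  step 1: row=8, L[8]='$', prepend. Next row=LF[8]=0
  step 2: row=0, L[0]='p', prepend. Next row=LF[0]=1
  step 3: row=1, L[1]='p', prepend. Next row=LF[1]=2
  step 4: row=2, L[2]='r', prepend. Next row=LF[2]=12
  step 5: row=12, L[12]='r', prepend. Next row=LF[12]=14
  step 6: row=14, L[14]='p', prepend. Next row=LF[14]=5
  step 7: row=5, L[5]='q', prepend. Next row=LF[5]=7
  step 8: row=7, L[7]='p', prepend. Next row=LF[7]=3
  step 9: row=3, L[3]='r', prepend. Next row=LF[3]=13
  step 10: row=13, L[13]='q', prepend. Next row=LF[13]=11
  step 11: row=11, L[11]='q', prepend. Next row=LF[11]=10
  step 12: row=10, L[10]='q', prepend. Next row=LF[10]=9
  step 13: row=9, L[9]='p', prepend. Next row=LF[9]=4
  step 14: row=4, L[4]='q', prepend. Next row=LF[4]=6
  step 15: row=6, L[6]='q', prepend. Next row=LF[6]=8
Reversed output: qqpqqqrpqprrpp$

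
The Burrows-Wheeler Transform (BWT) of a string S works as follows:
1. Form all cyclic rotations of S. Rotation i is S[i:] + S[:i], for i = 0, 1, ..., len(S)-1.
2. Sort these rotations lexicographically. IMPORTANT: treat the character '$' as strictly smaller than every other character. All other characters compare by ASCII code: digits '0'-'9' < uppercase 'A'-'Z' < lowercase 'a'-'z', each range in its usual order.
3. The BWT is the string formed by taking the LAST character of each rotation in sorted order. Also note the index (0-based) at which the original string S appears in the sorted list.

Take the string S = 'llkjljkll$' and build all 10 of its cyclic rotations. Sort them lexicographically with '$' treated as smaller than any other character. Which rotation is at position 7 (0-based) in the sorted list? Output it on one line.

Answer: lkjljkll$l

Derivation:
All 10 rotations (rotation i = S[i:]+S[:i]):
  rot[0] = llkjljkll$
  rot[1] = lkjljkll$l
  rot[2] = kjljkll$ll
  rot[3] = jljkll$llk
  rot[4] = ljkll$llkj
  rot[5] = jkll$llkjl
  rot[6] = kll$llkjlj
  rot[7] = ll$llkjljk
  rot[8] = l$llkjljkl
  rot[9] = $llkjljkll
Sorted (with $ < everything):
  sorted[0] = $llkjljkll
  sorted[1] = jkll$llkjl
  sorted[2] = jljkll$llk
  sorted[3] = kjljkll$ll
  sorted[4] = kll$llkjlj
  sorted[5] = l$llkjljkl
  sorted[6] = ljkll$llkj
  sorted[7] = lkjljkll$l
  sorted[8] = ll$llkjljk
  sorted[9] = llkjljkll$
sorted[7] = lkjljkll$l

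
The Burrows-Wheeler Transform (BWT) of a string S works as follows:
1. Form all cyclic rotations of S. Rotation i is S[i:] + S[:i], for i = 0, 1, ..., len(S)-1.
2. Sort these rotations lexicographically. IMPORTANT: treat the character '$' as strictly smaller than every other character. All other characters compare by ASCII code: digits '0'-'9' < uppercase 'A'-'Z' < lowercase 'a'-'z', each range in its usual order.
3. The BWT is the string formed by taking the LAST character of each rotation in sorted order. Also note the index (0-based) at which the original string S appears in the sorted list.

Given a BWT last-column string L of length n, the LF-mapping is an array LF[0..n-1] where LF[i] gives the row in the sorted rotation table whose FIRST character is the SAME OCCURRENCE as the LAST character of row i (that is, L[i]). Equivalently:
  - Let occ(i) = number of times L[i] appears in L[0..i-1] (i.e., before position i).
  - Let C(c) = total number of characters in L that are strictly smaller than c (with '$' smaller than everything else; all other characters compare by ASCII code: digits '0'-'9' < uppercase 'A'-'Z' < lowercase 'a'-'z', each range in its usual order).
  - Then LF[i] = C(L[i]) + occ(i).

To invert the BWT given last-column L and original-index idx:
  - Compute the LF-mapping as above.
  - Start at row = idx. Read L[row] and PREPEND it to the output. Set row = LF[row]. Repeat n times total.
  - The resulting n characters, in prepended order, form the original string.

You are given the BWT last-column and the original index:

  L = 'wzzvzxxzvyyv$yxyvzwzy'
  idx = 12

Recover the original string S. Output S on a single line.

LF mapping: 5 15 16 1 17 7 8 18 2 10 11 3 0 12 9 13 4 19 6 20 14
Walk LF starting at row 12, prepending L[row]:
  step 1: row=12, L[12]='$', prepend. Next row=LF[12]=0
  step 2: row=0, L[0]='w', prepend. Next row=LF[0]=5
  step 3: row=5, L[5]='x', prepend. Next row=LF[5]=7
  step 4: row=7, L[7]='z', prepend. Next row=LF[7]=18
  step 5: row=18, L[18]='w', prepend. Next row=LF[18]=6
  step 6: row=6, L[6]='x', prepend. Next row=LF[6]=8
  step 7: row=8, L[8]='v', prepend. Next row=LF[8]=2
  step 8: row=2, L[2]='z', prepend. Next row=LF[2]=16
  step 9: row=16, L[16]='v', prepend. Next row=LF[16]=4
  step 10: row=4, L[4]='z', prepend. Next row=LF[4]=17
  step 11: row=17, L[17]='z', prepend. Next row=LF[17]=19
  step 12: row=19, L[19]='z', prepend. Next row=LF[19]=20
  step 13: row=20, L[20]='y', prepend. Next row=LF[20]=14
  step 14: row=14, L[14]='x', prepend. Next row=LF[14]=9
  step 15: row=9, L[9]='y', prepend. Next row=LF[9]=10
  step 16: row=10, L[10]='y', prepend. Next row=LF[10]=11
  step 17: row=11, L[11]='v', prepend. Next row=LF[11]=3
  step 18: row=3, L[3]='v', prepend. Next row=LF[3]=1
  step 19: row=1, L[1]='z', prepend. Next row=LF[1]=15
  step 20: row=15, L[15]='y', prepend. Next row=LF[15]=13
  step 21: row=13, L[13]='y', prepend. Next row=LF[13]=12
Reversed output: yyzvvyyxyzzzvzvxwzxw$

Answer: yyzvvyyxyzzzvzvxwzxw$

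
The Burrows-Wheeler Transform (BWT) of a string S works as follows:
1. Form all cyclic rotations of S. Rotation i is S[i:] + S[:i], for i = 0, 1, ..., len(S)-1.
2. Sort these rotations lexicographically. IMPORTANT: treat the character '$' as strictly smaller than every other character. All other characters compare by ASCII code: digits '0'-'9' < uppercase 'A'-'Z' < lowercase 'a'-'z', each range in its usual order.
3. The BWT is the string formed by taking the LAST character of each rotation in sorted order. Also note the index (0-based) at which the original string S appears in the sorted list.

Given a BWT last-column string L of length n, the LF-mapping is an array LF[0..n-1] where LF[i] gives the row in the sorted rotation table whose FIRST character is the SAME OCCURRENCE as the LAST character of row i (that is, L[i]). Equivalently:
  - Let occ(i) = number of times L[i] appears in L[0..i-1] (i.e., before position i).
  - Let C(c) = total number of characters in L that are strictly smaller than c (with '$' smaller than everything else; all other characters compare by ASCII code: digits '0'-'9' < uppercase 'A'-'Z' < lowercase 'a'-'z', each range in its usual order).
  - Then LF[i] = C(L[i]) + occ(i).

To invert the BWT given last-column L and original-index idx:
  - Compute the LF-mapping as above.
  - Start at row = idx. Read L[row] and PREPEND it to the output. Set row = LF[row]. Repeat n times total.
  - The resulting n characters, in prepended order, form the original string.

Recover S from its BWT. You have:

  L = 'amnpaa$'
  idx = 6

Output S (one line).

LF mapping: 1 4 5 6 2 3 0
Walk LF starting at row 6, prepending L[row]:
  step 1: row=6, L[6]='$', prepend. Next row=LF[6]=0
  step 2: row=0, L[0]='a', prepend. Next row=LF[0]=1
  step 3: row=1, L[1]='m', prepend. Next row=LF[1]=4
  step 4: row=4, L[4]='a', prepend. Next row=LF[4]=2
  step 5: row=2, L[2]='n', prepend. Next row=LF[2]=5
  step 6: row=5, L[5]='a', prepend. Next row=LF[5]=3
  step 7: row=3, L[3]='p', prepend. Next row=LF[3]=6
Reversed output: panama$

Answer: panama$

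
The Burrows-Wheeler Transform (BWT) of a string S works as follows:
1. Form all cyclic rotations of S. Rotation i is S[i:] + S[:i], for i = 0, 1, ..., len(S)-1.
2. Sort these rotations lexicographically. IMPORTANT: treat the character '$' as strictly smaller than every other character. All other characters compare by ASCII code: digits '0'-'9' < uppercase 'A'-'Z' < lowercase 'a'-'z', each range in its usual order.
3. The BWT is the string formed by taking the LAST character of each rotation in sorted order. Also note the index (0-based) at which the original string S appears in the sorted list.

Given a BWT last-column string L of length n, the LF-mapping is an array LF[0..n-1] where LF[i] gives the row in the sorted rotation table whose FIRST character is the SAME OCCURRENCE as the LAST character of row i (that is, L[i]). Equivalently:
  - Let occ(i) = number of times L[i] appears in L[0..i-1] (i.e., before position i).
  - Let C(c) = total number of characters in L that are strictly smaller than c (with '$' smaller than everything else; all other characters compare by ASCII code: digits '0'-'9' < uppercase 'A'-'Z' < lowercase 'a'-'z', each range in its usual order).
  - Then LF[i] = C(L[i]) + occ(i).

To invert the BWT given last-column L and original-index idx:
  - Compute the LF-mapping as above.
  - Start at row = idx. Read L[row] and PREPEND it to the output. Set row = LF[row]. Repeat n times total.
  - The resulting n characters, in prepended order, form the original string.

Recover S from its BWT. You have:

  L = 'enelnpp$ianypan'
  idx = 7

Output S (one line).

LF mapping: 3 7 4 6 8 11 12 0 5 1 9 14 13 2 10
Walk LF starting at row 7, prepending L[row]:
  step 1: row=7, L[7]='$', prepend. Next row=LF[7]=0
  step 2: row=0, L[0]='e', prepend. Next row=LF[0]=3
  step 3: row=3, L[3]='l', prepend. Next row=LF[3]=6
  step 4: row=6, L[6]='p', prepend. Next row=LF[6]=12
  step 5: row=12, L[12]='p', prepend. Next row=LF[12]=13
  step 6: row=13, L[13]='a', prepend. Next row=LF[13]=2
  step 7: row=2, L[2]='e', prepend. Next row=LF[2]=4
  step 8: row=4, L[4]='n', prepend. Next row=LF[4]=8
  step 9: row=8, L[8]='i', prepend. Next row=LF[8]=5
  step 10: row=5, L[5]='p', prepend. Next row=LF[5]=11
  step 11: row=11, L[11]='y', prepend. Next row=LF[11]=14
  step 12: row=14, L[14]='n', prepend. Next row=LF[14]=10
  step 13: row=10, L[10]='n', prepend. Next row=LF[10]=9
  step 14: row=9, L[9]='a', prepend. Next row=LF[9]=1
  step 15: row=1, L[1]='n', prepend. Next row=LF[1]=7
Reversed output: nannypineapple$

Answer: nannypineapple$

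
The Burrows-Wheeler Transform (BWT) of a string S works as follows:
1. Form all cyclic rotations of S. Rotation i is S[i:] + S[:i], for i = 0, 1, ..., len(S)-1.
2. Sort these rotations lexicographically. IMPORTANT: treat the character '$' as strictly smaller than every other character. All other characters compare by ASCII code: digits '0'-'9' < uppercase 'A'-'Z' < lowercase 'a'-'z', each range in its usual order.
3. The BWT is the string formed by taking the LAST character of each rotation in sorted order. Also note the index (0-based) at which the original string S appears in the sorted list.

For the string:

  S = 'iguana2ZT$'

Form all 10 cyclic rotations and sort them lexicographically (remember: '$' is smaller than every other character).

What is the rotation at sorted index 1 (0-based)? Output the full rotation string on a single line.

All 10 rotations (rotation i = S[i:]+S[:i]):
  rot[0] = iguana2ZT$
  rot[1] = guana2ZT$i
  rot[2] = uana2ZT$ig
  rot[3] = ana2ZT$igu
  rot[4] = na2ZT$igua
  rot[5] = a2ZT$iguan
  rot[6] = 2ZT$iguana
  rot[7] = ZT$iguana2
  rot[8] = T$iguana2Z
  rot[9] = $iguana2ZT
Sorted (with $ < everything):
  sorted[0] = $iguana2ZT
  sorted[1] = 2ZT$iguana
  sorted[2] = T$iguana2Z
  sorted[3] = ZT$iguana2
  sorted[4] = a2ZT$iguan
  sorted[5] = ana2ZT$igu
  sorted[6] = guana2ZT$i
  sorted[7] = iguana2ZT$
  sorted[8] = na2ZT$igua
  sorted[9] = uana2ZT$ig
sorted[1] = 2ZT$iguana

Answer: 2ZT$iguana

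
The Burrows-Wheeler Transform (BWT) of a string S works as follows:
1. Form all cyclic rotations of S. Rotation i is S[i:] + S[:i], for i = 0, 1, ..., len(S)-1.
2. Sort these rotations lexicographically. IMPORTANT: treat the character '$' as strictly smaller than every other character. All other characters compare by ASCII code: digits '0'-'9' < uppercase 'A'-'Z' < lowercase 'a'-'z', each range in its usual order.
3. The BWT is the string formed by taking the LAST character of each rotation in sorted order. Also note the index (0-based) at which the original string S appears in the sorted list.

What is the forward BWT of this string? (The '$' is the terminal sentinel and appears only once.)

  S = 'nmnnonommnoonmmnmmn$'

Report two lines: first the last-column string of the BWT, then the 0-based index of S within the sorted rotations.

Answer: nnnommnmmmo$monmnonn
11

Derivation:
All 20 rotations (rotation i = S[i:]+S[:i]):
  rot[0] = nmnnonommnoonmmnmmn$
  rot[1] = mnnonommnoonmmnmmn$n
  rot[2] = nnonommnoonmmnmmn$nm
  rot[3] = nonommnoonmmnmmn$nmn
  rot[4] = onommnoonmmnmmn$nmnn
  rot[5] = nommnoonmmnmmn$nmnno
  rot[6] = ommnoonmmnmmn$nmnnon
  rot[7] = mmnoonmmnmmn$nmnnono
  rot[8] = mnoonmmnmmn$nmnnonom
  rot[9] = noonmmnmmn$nmnnonomm
  rot[10] = oonmmnmmn$nmnnonommn
  rot[11] = onmmnmmn$nmnnonommno
  rot[12] = nmmnmmn$nmnnonommnoo
  rot[13] = mmnmmn$nmnnonommnoon
  rot[14] = mnmmn$nmnnonommnoonm
  rot[15] = nmmn$nmnnonommnoonmm
  rot[16] = mmn$nmnnonommnoonmmn
  rot[17] = mn$nmnnonommnoonmmnm
  rot[18] = n$nmnnonommnoonmmnmm
  rot[19] = $nmnnonommnoonmmnmmn
Sorted (with $ < everything):
  sorted[0] = $nmnnonommnoonmmnmmn  (last char: 'n')
  sorted[1] = mmn$nmnnonommnoonmmn  (last char: 'n')
  sorted[2] = mmnmmn$nmnnonommnoon  (last char: 'n')
  sorted[3] = mmnoonmmnmmn$nmnnono  (last char: 'o')
  sorted[4] = mn$nmnnonommnoonmmnm  (last char: 'm')
  sorted[5] = mnmmn$nmnnonommnoonm  (last char: 'm')
  sorted[6] = mnnonommnoonmmnmmn$n  (last char: 'n')
  sorted[7] = mnoonmmnmmn$nmnnonom  (last char: 'm')
  sorted[8] = n$nmnnonommnoonmmnmm  (last char: 'm')
  sorted[9] = nmmn$nmnnonommnoonmm  (last char: 'm')
  sorted[10] = nmmnmmn$nmnnonommnoo  (last char: 'o')
  sorted[11] = nmnnonommnoonmmnmmn$  (last char: '$')
  sorted[12] = nnonommnoonmmnmmn$nm  (last char: 'm')
  sorted[13] = nommnoonmmnmmn$nmnno  (last char: 'o')
  sorted[14] = nonommnoonmmnmmn$nmn  (last char: 'n')
  sorted[15] = noonmmnmmn$nmnnonomm  (last char: 'm')
  sorted[16] = ommnoonmmnmmn$nmnnon  (last char: 'n')
  sorted[17] = onmmnmmn$nmnnonommno  (last char: 'o')
  sorted[18] = onommnoonmmnmmn$nmnn  (last char: 'n')
  sorted[19] = oonmmnmmn$nmnnonommn  (last char: 'n')
Last column: nnnommnmmmo$monmnonn
Original string S is at sorted index 11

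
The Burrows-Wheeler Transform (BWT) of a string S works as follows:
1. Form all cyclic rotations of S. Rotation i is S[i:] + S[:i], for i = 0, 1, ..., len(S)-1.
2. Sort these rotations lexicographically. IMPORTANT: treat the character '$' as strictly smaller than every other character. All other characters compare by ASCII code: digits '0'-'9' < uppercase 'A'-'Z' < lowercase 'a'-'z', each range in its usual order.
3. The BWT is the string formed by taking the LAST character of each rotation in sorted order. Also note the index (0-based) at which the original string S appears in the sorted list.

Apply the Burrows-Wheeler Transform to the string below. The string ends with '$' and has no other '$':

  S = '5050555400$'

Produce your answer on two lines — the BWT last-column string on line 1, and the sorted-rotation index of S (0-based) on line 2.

Answer: 004555$0550
6

Derivation:
All 11 rotations (rotation i = S[i:]+S[:i]):
  rot[0] = 5050555400$
  rot[1] = 050555400$5
  rot[2] = 50555400$50
  rot[3] = 0555400$505
  rot[4] = 555400$5050
  rot[5] = 55400$50505
  rot[6] = 5400$505055
  rot[7] = 400$5050555
  rot[8] = 00$50505554
  rot[9] = 0$505055540
  rot[10] = $5050555400
Sorted (with $ < everything):
  sorted[0] = $5050555400  (last char: '0')
  sorted[1] = 0$505055540  (last char: '0')
  sorted[2] = 00$50505554  (last char: '4')
  sorted[3] = 050555400$5  (last char: '5')
  sorted[4] = 0555400$505  (last char: '5')
  sorted[5] = 400$5050555  (last char: '5')
  sorted[6] = 5050555400$  (last char: '$')
  sorted[7] = 50555400$50  (last char: '0')
  sorted[8] = 5400$505055  (last char: '5')
  sorted[9] = 55400$50505  (last char: '5')
  sorted[10] = 555400$5050  (last char: '0')
Last column: 004555$0550
Original string S is at sorted index 6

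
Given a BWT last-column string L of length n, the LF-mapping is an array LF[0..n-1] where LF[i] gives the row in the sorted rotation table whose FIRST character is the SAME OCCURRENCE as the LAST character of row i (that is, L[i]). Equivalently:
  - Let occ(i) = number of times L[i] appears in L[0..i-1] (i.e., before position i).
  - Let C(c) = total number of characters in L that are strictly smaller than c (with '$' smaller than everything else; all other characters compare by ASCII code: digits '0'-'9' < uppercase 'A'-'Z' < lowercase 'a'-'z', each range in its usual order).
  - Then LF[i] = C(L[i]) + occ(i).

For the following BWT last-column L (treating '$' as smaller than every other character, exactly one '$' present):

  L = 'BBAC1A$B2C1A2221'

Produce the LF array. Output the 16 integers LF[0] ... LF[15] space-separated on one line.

Answer: 11 12 8 14 1 9 0 13 4 15 2 10 5 6 7 3

Derivation:
Char counts: '$':1, '1':3, '2':4, 'A':3, 'B':3, 'C':2
C (first-col start): C('$')=0, C('1')=1, C('2')=4, C('A')=8, C('B')=11, C('C')=14
L[0]='B': occ=0, LF[0]=C('B')+0=11+0=11
L[1]='B': occ=1, LF[1]=C('B')+1=11+1=12
L[2]='A': occ=0, LF[2]=C('A')+0=8+0=8
L[3]='C': occ=0, LF[3]=C('C')+0=14+0=14
L[4]='1': occ=0, LF[4]=C('1')+0=1+0=1
L[5]='A': occ=1, LF[5]=C('A')+1=8+1=9
L[6]='$': occ=0, LF[6]=C('$')+0=0+0=0
L[7]='B': occ=2, LF[7]=C('B')+2=11+2=13
L[8]='2': occ=0, LF[8]=C('2')+0=4+0=4
L[9]='C': occ=1, LF[9]=C('C')+1=14+1=15
L[10]='1': occ=1, LF[10]=C('1')+1=1+1=2
L[11]='A': occ=2, LF[11]=C('A')+2=8+2=10
L[12]='2': occ=1, LF[12]=C('2')+1=4+1=5
L[13]='2': occ=2, LF[13]=C('2')+2=4+2=6
L[14]='2': occ=3, LF[14]=C('2')+3=4+3=7
L[15]='1': occ=2, LF[15]=C('1')+2=1+2=3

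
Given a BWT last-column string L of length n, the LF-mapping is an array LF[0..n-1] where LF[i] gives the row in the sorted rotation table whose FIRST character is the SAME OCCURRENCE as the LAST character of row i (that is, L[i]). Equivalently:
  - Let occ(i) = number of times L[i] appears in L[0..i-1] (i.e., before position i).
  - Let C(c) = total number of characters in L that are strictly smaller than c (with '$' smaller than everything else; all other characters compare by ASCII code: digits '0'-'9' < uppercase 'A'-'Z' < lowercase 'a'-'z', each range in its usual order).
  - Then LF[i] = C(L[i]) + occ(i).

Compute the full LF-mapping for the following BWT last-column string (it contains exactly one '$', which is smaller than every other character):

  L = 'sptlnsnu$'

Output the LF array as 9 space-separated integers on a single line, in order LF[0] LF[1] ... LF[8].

Char counts: '$':1, 'l':1, 'n':2, 'p':1, 's':2, 't':1, 'u':1
C (first-col start): C('$')=0, C('l')=1, C('n')=2, C('p')=4, C('s')=5, C('t')=7, C('u')=8
L[0]='s': occ=0, LF[0]=C('s')+0=5+0=5
L[1]='p': occ=0, LF[1]=C('p')+0=4+0=4
L[2]='t': occ=0, LF[2]=C('t')+0=7+0=7
L[3]='l': occ=0, LF[3]=C('l')+0=1+0=1
L[4]='n': occ=0, LF[4]=C('n')+0=2+0=2
L[5]='s': occ=1, LF[5]=C('s')+1=5+1=6
L[6]='n': occ=1, LF[6]=C('n')+1=2+1=3
L[7]='u': occ=0, LF[7]=C('u')+0=8+0=8
L[8]='$': occ=0, LF[8]=C('$')+0=0+0=0

Answer: 5 4 7 1 2 6 3 8 0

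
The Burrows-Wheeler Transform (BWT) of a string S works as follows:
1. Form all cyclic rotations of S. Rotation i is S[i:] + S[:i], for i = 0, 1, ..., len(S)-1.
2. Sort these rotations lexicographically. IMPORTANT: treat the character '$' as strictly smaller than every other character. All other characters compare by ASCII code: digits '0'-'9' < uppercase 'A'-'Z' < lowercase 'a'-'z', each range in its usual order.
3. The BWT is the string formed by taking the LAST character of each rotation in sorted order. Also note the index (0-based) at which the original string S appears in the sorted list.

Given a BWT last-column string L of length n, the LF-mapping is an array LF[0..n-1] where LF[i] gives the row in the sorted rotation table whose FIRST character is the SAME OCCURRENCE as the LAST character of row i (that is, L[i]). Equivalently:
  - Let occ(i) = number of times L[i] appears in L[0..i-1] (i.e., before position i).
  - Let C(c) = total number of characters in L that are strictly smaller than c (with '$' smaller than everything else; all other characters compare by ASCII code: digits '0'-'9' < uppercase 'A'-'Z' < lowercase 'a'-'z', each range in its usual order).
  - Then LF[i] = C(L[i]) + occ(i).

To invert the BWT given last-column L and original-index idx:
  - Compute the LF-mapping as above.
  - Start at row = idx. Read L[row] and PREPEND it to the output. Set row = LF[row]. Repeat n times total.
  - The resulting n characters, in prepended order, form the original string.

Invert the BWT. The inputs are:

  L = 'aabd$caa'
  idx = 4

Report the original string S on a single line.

Answer: adacbaa$

Derivation:
LF mapping: 1 2 5 7 0 6 3 4
Walk LF starting at row 4, prepending L[row]:
  step 1: row=4, L[4]='$', prepend. Next row=LF[4]=0
  step 2: row=0, L[0]='a', prepend. Next row=LF[0]=1
  step 3: row=1, L[1]='a', prepend. Next row=LF[1]=2
  step 4: row=2, L[2]='b', prepend. Next row=LF[2]=5
  step 5: row=5, L[5]='c', prepend. Next row=LF[5]=6
  step 6: row=6, L[6]='a', prepend. Next row=LF[6]=3
  step 7: row=3, L[3]='d', prepend. Next row=LF[3]=7
  step 8: row=7, L[7]='a', prepend. Next row=LF[7]=4
Reversed output: adacbaa$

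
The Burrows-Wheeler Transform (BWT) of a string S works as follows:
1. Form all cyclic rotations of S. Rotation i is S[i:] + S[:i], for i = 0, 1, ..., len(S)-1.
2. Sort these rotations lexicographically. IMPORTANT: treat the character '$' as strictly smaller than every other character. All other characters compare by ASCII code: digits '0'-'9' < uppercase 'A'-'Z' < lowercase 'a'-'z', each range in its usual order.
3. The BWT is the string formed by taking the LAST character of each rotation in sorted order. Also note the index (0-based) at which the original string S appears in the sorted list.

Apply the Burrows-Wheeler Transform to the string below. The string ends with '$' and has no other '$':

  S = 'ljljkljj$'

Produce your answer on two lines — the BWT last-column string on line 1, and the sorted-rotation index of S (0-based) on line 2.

All 9 rotations (rotation i = S[i:]+S[:i]):
  rot[0] = ljljkljj$
  rot[1] = jljkljj$l
  rot[2] = ljkljj$lj
  rot[3] = jkljj$ljl
  rot[4] = kljj$ljlj
  rot[5] = ljj$ljljk
  rot[6] = jj$ljljkl
  rot[7] = j$ljljklj
  rot[8] = $ljljkljj
Sorted (with $ < everything):
  sorted[0] = $ljljkljj  (last char: 'j')
  sorted[1] = j$ljljklj  (last char: 'j')
  sorted[2] = jj$ljljkl  (last char: 'l')
  sorted[3] = jkljj$ljl  (last char: 'l')
  sorted[4] = jljkljj$l  (last char: 'l')
  sorted[5] = kljj$ljlj  (last char: 'j')
  sorted[6] = ljj$ljljk  (last char: 'k')
  sorted[7] = ljkljj$lj  (last char: 'j')
  sorted[8] = ljljkljj$  (last char: '$')
Last column: jjllljkj$
Original string S is at sorted index 8

Answer: jjllljkj$
8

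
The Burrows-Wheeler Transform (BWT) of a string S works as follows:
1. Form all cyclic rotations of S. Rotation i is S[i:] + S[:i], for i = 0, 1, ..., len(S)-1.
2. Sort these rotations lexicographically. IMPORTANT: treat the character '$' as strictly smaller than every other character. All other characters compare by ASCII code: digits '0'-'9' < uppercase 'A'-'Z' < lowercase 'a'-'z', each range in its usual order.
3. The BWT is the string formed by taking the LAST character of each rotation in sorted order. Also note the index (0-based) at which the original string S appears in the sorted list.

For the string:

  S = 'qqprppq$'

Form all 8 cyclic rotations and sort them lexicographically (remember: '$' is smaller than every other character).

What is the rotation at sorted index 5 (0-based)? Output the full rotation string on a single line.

Answer: qprppq$q

Derivation:
All 8 rotations (rotation i = S[i:]+S[:i]):
  rot[0] = qqprppq$
  rot[1] = qprppq$q
  rot[2] = prppq$qq
  rot[3] = rppq$qqp
  rot[4] = ppq$qqpr
  rot[5] = pq$qqprp
  rot[6] = q$qqprpp
  rot[7] = $qqprppq
Sorted (with $ < everything):
  sorted[0] = $qqprppq
  sorted[1] = ppq$qqpr
  sorted[2] = pq$qqprp
  sorted[3] = prppq$qq
  sorted[4] = q$qqprpp
  sorted[5] = qprppq$q
  sorted[6] = qqprppq$
  sorted[7] = rppq$qqp
sorted[5] = qprppq$q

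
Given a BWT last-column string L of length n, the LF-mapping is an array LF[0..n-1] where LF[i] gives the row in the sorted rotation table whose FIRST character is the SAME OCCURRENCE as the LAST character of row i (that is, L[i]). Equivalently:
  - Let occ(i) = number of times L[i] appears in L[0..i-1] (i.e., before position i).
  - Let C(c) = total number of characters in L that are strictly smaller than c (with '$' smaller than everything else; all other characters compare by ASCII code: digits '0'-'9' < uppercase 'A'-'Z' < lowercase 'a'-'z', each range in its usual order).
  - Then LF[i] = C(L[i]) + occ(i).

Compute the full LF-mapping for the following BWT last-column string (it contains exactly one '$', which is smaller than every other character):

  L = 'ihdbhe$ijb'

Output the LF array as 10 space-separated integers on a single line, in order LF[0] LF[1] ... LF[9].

Char counts: '$':1, 'b':2, 'd':1, 'e':1, 'h':2, 'i':2, 'j':1
C (first-col start): C('$')=0, C('b')=1, C('d')=3, C('e')=4, C('h')=5, C('i')=7, C('j')=9
L[0]='i': occ=0, LF[0]=C('i')+0=7+0=7
L[1]='h': occ=0, LF[1]=C('h')+0=5+0=5
L[2]='d': occ=0, LF[2]=C('d')+0=3+0=3
L[3]='b': occ=0, LF[3]=C('b')+0=1+0=1
L[4]='h': occ=1, LF[4]=C('h')+1=5+1=6
L[5]='e': occ=0, LF[5]=C('e')+0=4+0=4
L[6]='$': occ=0, LF[6]=C('$')+0=0+0=0
L[7]='i': occ=1, LF[7]=C('i')+1=7+1=8
L[8]='j': occ=0, LF[8]=C('j')+0=9+0=9
L[9]='b': occ=1, LF[9]=C('b')+1=1+1=2

Answer: 7 5 3 1 6 4 0 8 9 2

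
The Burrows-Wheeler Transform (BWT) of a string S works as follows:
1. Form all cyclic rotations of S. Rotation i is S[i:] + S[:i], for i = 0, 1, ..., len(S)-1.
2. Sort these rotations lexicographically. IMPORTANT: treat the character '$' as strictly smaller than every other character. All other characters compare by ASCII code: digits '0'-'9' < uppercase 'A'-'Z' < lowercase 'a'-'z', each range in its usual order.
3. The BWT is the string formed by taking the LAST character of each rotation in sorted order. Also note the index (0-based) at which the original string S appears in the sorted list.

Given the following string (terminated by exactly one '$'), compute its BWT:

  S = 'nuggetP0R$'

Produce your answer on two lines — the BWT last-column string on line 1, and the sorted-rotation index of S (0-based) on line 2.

Answer: RPt0ggu$en
7

Derivation:
All 10 rotations (rotation i = S[i:]+S[:i]):
  rot[0] = nuggetP0R$
  rot[1] = uggetP0R$n
  rot[2] = ggetP0R$nu
  rot[3] = getP0R$nug
  rot[4] = etP0R$nugg
  rot[5] = tP0R$nugge
  rot[6] = P0R$nugget
  rot[7] = 0R$nuggetP
  rot[8] = R$nuggetP0
  rot[9] = $nuggetP0R
Sorted (with $ < everything):
  sorted[0] = $nuggetP0R  (last char: 'R')
  sorted[1] = 0R$nuggetP  (last char: 'P')
  sorted[2] = P0R$nugget  (last char: 't')
  sorted[3] = R$nuggetP0  (last char: '0')
  sorted[4] = etP0R$nugg  (last char: 'g')
  sorted[5] = getP0R$nug  (last char: 'g')
  sorted[6] = ggetP0R$nu  (last char: 'u')
  sorted[7] = nuggetP0R$  (last char: '$')
  sorted[8] = tP0R$nugge  (last char: 'e')
  sorted[9] = uggetP0R$n  (last char: 'n')
Last column: RPt0ggu$en
Original string S is at sorted index 7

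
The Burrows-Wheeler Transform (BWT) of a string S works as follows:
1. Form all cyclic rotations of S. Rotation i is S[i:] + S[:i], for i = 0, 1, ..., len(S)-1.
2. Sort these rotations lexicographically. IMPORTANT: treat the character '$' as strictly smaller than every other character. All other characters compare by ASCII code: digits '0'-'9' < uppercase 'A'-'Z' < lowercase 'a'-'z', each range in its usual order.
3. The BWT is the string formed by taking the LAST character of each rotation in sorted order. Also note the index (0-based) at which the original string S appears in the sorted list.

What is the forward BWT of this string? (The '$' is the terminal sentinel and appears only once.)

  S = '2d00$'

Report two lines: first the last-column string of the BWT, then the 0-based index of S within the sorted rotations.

All 5 rotations (rotation i = S[i:]+S[:i]):
  rot[0] = 2d00$
  rot[1] = d00$2
  rot[2] = 00$2d
  rot[3] = 0$2d0
  rot[4] = $2d00
Sorted (with $ < everything):
  sorted[0] = $2d00  (last char: '0')
  sorted[1] = 0$2d0  (last char: '0')
  sorted[2] = 00$2d  (last char: 'd')
  sorted[3] = 2d00$  (last char: '$')
  sorted[4] = d00$2  (last char: '2')
Last column: 00d$2
Original string S is at sorted index 3

Answer: 00d$2
3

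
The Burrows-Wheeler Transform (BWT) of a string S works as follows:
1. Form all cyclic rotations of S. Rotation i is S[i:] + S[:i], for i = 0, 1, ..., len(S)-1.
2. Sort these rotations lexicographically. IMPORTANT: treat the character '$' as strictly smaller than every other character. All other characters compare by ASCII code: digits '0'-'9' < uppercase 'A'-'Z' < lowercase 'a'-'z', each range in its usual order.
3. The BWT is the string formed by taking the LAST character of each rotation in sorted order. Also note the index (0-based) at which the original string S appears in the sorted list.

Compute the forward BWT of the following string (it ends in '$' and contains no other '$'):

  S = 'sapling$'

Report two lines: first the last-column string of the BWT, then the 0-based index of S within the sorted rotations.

All 8 rotations (rotation i = S[i:]+S[:i]):
  rot[0] = sapling$
  rot[1] = apling$s
  rot[2] = pling$sa
  rot[3] = ling$sap
  rot[4] = ing$sapl
  rot[5] = ng$sapli
  rot[6] = g$saplin
  rot[7] = $sapling
Sorted (with $ < everything):
  sorted[0] = $sapling  (last char: 'g')
  sorted[1] = apling$s  (last char: 's')
  sorted[2] = g$saplin  (last char: 'n')
  sorted[3] = ing$sapl  (last char: 'l')
  sorted[4] = ling$sap  (last char: 'p')
  sorted[5] = ng$sapli  (last char: 'i')
  sorted[6] = pling$sa  (last char: 'a')
  sorted[7] = sapling$  (last char: '$')
Last column: gsnlpia$
Original string S is at sorted index 7

Answer: gsnlpia$
7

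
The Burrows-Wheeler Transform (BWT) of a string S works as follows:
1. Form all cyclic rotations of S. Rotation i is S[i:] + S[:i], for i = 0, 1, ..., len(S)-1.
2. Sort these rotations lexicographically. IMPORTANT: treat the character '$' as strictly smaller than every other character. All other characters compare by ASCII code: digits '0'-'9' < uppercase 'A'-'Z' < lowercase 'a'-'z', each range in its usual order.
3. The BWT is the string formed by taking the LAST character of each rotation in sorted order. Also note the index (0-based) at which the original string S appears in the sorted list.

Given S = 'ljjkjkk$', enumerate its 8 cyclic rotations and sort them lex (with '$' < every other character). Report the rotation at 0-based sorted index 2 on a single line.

All 8 rotations (rotation i = S[i:]+S[:i]):
  rot[0] = ljjkjkk$
  rot[1] = jjkjkk$l
  rot[2] = jkjkk$lj
  rot[3] = kjkk$ljj
  rot[4] = jkk$ljjk
  rot[5] = kk$ljjkj
  rot[6] = k$ljjkjk
  rot[7] = $ljjkjkk
Sorted (with $ < everything):
  sorted[0] = $ljjkjkk
  sorted[1] = jjkjkk$l
  sorted[2] = jkjkk$lj
  sorted[3] = jkk$ljjk
  sorted[4] = k$ljjkjk
  sorted[5] = kjkk$ljj
  sorted[6] = kk$ljjkj
  sorted[7] = ljjkjkk$
sorted[2] = jkjkk$lj

Answer: jkjkk$lj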